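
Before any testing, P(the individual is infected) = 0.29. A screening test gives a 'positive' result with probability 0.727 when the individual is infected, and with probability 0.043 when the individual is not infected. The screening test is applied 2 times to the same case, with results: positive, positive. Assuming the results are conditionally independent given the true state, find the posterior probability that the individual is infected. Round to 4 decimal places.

Posterior P(H) ≈ 0.9915

With H the event that the individual is infected, the joint likelihood of the observed sequence is P(data|H) = 0.727·0.727 = 0.52853 and P(data|¬H) = 0.043·0.043 = 0.0018490.
Bayes: P(H|data) = 0.29·0.52853 / (0.29·0.52853 + 0.71·0.0018490) = 0.15327/0.15459 = 0.9915.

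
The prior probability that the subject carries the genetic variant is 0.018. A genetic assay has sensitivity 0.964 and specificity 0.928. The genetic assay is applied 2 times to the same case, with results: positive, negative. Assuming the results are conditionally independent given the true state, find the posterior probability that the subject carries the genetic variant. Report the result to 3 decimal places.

Let H be the event that the subject carries the genetic variant; start with P(H) = 0.018. P('positive'|H) = 0.964, P('positive'|¬H) = 0.072.
Update on result 1 ('positive'): P(H) ← 0.964·0.0180 / (0.964·0.0180 + 0.072·0.9820) = 0.017352/0.088056 = 0.1971.
Update on result 2 ('negative'): P(H) ← 0.036·0.1971 / (0.036·0.1971 + 0.928·0.8029) = 0.0070940/0.75223 = 0.0094.

Posterior P(H) ≈ 0.009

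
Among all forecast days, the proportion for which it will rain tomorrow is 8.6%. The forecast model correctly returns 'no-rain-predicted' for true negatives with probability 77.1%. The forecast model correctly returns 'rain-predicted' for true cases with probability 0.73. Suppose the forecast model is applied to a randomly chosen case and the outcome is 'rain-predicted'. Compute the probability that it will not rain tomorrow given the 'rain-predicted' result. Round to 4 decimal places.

Let H be the event that it will rain tomorrow. P(H) = 0.086, so P(¬H) = 0.914. With E the 'rain-predicted' result, P(E|H) = 0.73 and P(E|¬H) = 0.229.
P(E) = 0.73·0.086 + 0.229·0.914 = 0.062780 + 0.20931 = 0.27209.
By Bayes' theorem, P(H|E) = 0.062780 / 0.27209 = 0.2307. Hence P(¬H|E) = 1 − 0.2307 = 0.7693.

P(¬H | E) ≈ 0.7693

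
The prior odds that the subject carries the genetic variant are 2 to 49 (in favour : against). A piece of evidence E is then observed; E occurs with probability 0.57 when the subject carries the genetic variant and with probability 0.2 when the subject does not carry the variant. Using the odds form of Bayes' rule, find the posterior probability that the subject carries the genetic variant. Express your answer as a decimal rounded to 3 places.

Posterior probability ≈ 0.104

Prior odds = 2/49 = 0.040816. In log-odds, ln(0.040816) = -3.1987.
Add log likelihood ratio: ln(2.8500) = 1.0473.
Posterior log-odds = -2.1514, so posterior odds = exp(-2.1514) = 0.11633. Converting, P(H|E) = 0.11633/1.1163 = 0.104.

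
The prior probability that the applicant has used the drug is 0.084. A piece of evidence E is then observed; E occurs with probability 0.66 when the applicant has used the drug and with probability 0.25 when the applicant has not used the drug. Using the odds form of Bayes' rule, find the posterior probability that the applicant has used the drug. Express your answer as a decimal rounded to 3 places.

Prior odds = 0.084/(1−0.084) = 0.091703. In log-odds, ln(0.091703) = -2.3892.
Add log likelihood ratio: ln(2.6400) = 0.97078.
Posterior log-odds = -1.4184, so posterior odds = exp(-1.4184) = 0.24210. Converting, P(H|E) = 0.24210/1.2421 = 0.195.

Posterior probability ≈ 0.195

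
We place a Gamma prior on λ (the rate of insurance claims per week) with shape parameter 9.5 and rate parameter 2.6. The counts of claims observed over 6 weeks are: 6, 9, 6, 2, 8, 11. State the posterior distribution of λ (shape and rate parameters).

Posterior: Gamma(shape=51.5, rate=8.6)

Total count ∑xᵢ = 42 over n = 6 weeks.
Gamma is conjugate to the Poisson likelihood: posterior is Gamma(shape = 9.5+42 = 51.5, rate = 2.6+6 = 8.6).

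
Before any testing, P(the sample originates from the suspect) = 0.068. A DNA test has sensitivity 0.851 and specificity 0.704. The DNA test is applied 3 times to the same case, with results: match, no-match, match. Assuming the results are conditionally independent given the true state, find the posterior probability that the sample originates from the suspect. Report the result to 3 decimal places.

Posterior P(H) ≈ 0.113

With H the event that the sample originates from the suspect, the joint likelihood of the observed sequence is P(data|H) = 0.851·0.149·0.851 = 0.10791 and P(data|¬H) = 0.296·0.704·0.296 = 0.061682.
Bayes: P(H|data) = 0.068·0.10791 / (0.068·0.10791 + 0.932·0.061682) = 0.0073376/0.064825 = 0.1132.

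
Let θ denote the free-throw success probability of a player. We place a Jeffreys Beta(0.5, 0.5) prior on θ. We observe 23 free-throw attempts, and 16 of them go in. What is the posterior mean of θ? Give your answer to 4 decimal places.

Posterior mean ≈ 0.6875

The binomial likelihood is conjugate to the Beta prior: with 16 successes and 7 failures, the posterior is Beta(0.5+16, 0.5+7) = Beta(16.5, 7.5).
Posterior mean = α/(α+β) = 16.5/24 = 0.6875.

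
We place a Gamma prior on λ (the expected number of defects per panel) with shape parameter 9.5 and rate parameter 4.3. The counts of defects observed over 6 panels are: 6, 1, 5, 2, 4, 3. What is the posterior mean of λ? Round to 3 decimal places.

Posterior mean ≈ 2.961

The Poisson likelihood adds the total count to the shape and the number of exposure periods to the rate. Here ∑xᵢ = 21 and n = 6, so shape 9.5→30.5 and rate 4.3→10.3.
E[λ | data] = 30.5/10.3 = 2.961.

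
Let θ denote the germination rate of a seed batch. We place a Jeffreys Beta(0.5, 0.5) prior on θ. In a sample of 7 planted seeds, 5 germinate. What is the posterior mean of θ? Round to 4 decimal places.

Observing 5 successes and 2 failures updates Beta(0.5, 0.5) by adding the success and failure counts to the two shape parameters: α = 0.5+5 = 5.5, β = 0.5+2 = 2.5.
E[θ | data] = 5.5/(5.5+2.5) = 0.6875.

Posterior mean ≈ 0.6875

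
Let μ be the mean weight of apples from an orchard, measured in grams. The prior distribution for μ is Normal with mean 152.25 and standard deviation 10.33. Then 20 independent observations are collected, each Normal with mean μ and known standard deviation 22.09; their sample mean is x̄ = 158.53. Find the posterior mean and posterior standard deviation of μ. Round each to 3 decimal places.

Posterior mean ≈ 157.361; posterior SD ≈ 4.456

Prior precision 1/τ₀² = 1/10.33² = 0.00937129; data precision n/σ² = 20/22.09² = 0.0409863.
Posterior precision = 0.00937129 + 0.0409863 = 0.0503576, giving posterior SD = 1/√0.0503576 = 4.456.
Posterior mean = (0.00937129·152.25 + 0.0409863·158.53) / 0.0503576 = 157.361.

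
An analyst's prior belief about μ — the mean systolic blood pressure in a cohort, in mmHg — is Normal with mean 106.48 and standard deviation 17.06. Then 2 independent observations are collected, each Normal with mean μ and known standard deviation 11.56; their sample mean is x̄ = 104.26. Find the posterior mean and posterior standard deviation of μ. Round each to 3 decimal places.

Prior precision 1/τ₀² = 1/17.06² = 0.00343591; data precision n/σ² = 2/11.56² = 0.0149663.
Posterior precision = 0.00343591 + 0.0149663 = 0.0184022, giving posterior SD = 1/√0.0184022 = 7.372.
Posterior mean = (0.00343591·106.48 + 0.0149663·104.26) / 0.0184022 = 104.675.

Posterior mean ≈ 104.675; posterior SD ≈ 7.372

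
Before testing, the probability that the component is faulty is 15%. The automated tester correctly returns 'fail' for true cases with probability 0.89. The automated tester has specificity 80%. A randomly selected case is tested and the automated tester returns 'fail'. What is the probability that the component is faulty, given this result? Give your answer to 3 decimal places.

P(H | E) ≈ 0.440

Write H for 'the component is faulty'. Prior odds H:¬H = 0.15/0.85 = 0.17647. For the 'fail' outcome, the likelihood ratio is 0.89/0.2 = 4.4500.
Posterior odds = 0.17647 × 4.4500 = 0.78529, so P(H|E) = 0.78529/(1+0.78529) = 0.440.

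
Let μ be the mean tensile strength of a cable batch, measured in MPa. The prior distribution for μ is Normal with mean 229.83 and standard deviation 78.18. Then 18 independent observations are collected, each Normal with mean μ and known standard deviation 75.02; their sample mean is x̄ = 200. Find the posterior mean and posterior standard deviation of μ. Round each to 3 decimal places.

With known σ, the Normal prior is conjugate. Weight on the data is w = (n/σ²)/(n/σ² + 1/τ₀²) = 0.00319829/(0.00319829+0.00016361) = 0.95133.
Posterior mean = w·x̄ + (1−w)·μ₀ = 0.95133·200 + 0.048666·229.83 = 201.452. Posterior variance = 1/(0.00319829+0.00016361) = 297.451, so SD = 17.247.

Posterior mean ≈ 201.452; posterior SD ≈ 17.247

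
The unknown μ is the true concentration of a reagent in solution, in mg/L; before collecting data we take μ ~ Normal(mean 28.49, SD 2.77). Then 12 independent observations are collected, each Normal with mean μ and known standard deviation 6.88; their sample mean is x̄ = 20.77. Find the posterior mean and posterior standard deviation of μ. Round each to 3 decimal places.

Posterior mean ≈ 23.391; posterior SD ≈ 1.614

Prior precision 1/τ₀² = 1/2.77² = 0.130329; data precision n/σ² = 12/6.88² = 0.253515.
Posterior precision = 0.130329 + 0.253515 = 0.383844, giving posterior SD = 1/√0.383844 = 1.614.
Posterior mean = (0.130329·28.49 + 0.253515·20.77) / 0.383844 = 23.391.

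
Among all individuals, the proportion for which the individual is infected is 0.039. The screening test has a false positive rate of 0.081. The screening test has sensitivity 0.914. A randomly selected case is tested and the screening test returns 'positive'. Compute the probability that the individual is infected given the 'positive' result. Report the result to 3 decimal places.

P(H | E) ≈ 0.314

Let H be the event that the individual is infected. P(H) = 0.039, so P(¬H) = 0.961. With E the 'positive' result, P(E|H) = 0.914 and P(E|¬H) = 0.081.
P(E) = 0.914·0.039 + 0.081·0.961 = 0.035646 + 0.077841 = 0.11349.
By Bayes' theorem, P(H|E) = 0.035646 / 0.11349 = 0.314.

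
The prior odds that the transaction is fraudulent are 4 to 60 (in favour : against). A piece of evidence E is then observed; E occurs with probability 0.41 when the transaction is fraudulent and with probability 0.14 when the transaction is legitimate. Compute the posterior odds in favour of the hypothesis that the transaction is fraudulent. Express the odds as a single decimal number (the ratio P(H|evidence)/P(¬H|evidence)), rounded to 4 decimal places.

Prior odds = 4/60 = 0.066667.
Likelihood ratio for E = 0.41/0.14 = 2.9286.
Posterior odds = prior odds × LR = 0.19524.

Posterior odds ≈ 0.1952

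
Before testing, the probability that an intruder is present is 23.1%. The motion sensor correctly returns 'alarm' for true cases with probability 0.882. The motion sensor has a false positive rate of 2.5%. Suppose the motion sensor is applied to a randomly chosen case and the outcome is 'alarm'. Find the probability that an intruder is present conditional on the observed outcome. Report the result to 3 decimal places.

P(H | E) ≈ 0.914

Write H for 'an intruder is present'. Prior odds H:¬H = 0.231/0.769 = 0.30039. For the 'alarm' outcome, the likelihood ratio is 0.882/0.025 = 35.280.
Posterior odds = 0.30039 × 35.280 = 10.598, so P(H|E) = 10.598/(1+10.598) = 0.914.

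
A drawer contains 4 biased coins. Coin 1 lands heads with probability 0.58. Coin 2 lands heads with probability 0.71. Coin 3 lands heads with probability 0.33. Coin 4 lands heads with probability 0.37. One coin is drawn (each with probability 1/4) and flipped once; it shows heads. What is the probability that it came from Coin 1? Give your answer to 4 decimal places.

Tabulate prior·likelihood by source: [1] prior 0.25, lik 0.58, product 0.1450; [2] prior 0.25, lik 0.71, product 0.1775; [3] prior 0.25, lik 0.33, product 0.08250; [4] prior 0.25, lik 0.37, product 0.09250.
Normalizing constant = 0.49750; the posterior for Coin 1 is its product over the sum, 0.1450/0.49750 = 0.2915.

Posterior probability ≈ 0.2915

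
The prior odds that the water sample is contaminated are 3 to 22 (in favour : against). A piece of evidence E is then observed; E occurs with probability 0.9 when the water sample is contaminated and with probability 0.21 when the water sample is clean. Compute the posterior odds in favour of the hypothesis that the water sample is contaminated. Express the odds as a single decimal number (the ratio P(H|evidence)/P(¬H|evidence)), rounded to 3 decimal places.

Posterior odds ≈ 0.584

Prior odds = 3/22 = 0.13636. In log-odds, ln(0.13636) = -1.9924.
Add log likelihood ratio: ln(4.2857) = 1.4553.
Posterior log-odds = -0.53714, so posterior odds = exp(-0.53714) = 0.58442.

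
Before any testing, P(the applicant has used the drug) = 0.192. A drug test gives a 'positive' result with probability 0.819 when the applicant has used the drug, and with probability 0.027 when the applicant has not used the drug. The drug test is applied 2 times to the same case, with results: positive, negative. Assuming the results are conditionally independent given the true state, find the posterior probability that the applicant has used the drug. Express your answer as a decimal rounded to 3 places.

Let H be the event that the applicant has used the drug; start with P(H) = 0.192. P('positive'|H) = 0.819, P('positive'|¬H) = 0.027.
Update on result 1 ('positive'): P(H) ← 0.819·0.1920 / (0.819·0.1920 + 0.027·0.8080) = 0.15725/0.17906 = 0.8782.
Update on result 2 ('negative'): P(H) ← 0.181·0.8782 / (0.181·0.8782 + 0.973·0.1218) = 0.15895/0.27749 = 0.5728.

Posterior P(H) ≈ 0.573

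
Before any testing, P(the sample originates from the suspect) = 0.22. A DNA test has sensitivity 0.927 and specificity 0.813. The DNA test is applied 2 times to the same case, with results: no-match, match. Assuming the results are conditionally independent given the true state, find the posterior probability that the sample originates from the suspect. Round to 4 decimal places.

Posterior P(H) ≈ 0.1115

With H the event that the sample originates from the suspect, the joint likelihood of the observed sequence is P(data|H) = 0.073·0.927 = 0.067671 and P(data|¬H) = 0.813·0.187 = 0.15203.
Bayes: P(H|data) = 0.22·0.067671 / (0.22·0.067671 + 0.78·0.15203) = 0.014888/0.13347 = 0.1115.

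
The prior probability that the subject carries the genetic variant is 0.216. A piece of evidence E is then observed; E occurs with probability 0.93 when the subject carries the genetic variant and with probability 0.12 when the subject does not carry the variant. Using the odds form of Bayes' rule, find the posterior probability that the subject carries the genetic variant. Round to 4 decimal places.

Prior odds = 0.216/(1−0.216) = 0.27551. In log-odds, ln(0.27551) = -1.2891.
Add log likelihood ratio: ln(7.7500) = 2.0477.
Posterior log-odds = 0.75856, so posterior odds = exp(0.75856) = 2.1352. Converting, P(H|E) = 2.1352/3.1352 = 0.6810.

Posterior probability ≈ 0.6810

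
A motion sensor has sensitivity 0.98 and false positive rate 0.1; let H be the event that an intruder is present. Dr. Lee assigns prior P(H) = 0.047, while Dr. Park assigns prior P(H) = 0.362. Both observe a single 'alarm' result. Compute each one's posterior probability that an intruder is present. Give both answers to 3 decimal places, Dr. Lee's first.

The likelihood ratio for an 'alarm' result is 0.98/0.1 = 9.8000.
Dr. Lee: prior odds 0.047/0.953 = 0.049318; posterior odds 0.48332; posterior probability 0.326.
Dr. Park: prior odds 0.362/0.638 = 0.56740; posterior odds 5.5605; posterior probability 0.848.

Dr. Lee: 0.326; Dr. Park: 0.848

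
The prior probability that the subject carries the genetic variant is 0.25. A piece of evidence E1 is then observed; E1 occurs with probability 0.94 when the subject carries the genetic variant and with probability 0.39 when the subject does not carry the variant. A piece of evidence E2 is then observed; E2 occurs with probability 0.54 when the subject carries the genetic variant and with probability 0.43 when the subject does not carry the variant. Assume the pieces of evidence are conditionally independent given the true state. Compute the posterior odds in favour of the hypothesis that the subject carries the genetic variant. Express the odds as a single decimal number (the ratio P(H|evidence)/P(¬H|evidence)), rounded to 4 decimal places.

Posterior odds ≈ 1.0089

Prior odds = 0.25/(1−0.25) = 0.33333. In log-odds, ln(0.33333) = -1.0986.
Add log likelihood ratios: ln(2.4103) + ln(1.2558) = 1.1075.
Posterior log-odds = 0.0089048, so posterior odds = exp(0.0089048) = 1.0089.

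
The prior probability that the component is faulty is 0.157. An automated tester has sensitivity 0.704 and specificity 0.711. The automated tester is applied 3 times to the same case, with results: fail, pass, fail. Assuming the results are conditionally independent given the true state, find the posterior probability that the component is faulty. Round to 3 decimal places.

Posterior P(H) ≈ 0.315

Let H be the event that the component is faulty; start with P(H) = 0.157. P('fail'|H) = 0.704, P('fail'|¬H) = 0.289.
Update on result 1 ('fail'): P(H) ← 0.704·0.1570 / (0.704·0.1570 + 0.289·0.8430) = 0.11053/0.35415 = 0.3121.
Update on result 2 ('pass'): P(H) ← 0.296·0.3121 / (0.296·0.3121 + 0.711·0.6879) = 0.092378/0.58148 = 0.1589.
Update on result 3 ('fail'): P(H) ← 0.704·0.1589 / (0.704·0.1589 + 0.289·0.8411) = 0.11184/0.35493 = 0.3151.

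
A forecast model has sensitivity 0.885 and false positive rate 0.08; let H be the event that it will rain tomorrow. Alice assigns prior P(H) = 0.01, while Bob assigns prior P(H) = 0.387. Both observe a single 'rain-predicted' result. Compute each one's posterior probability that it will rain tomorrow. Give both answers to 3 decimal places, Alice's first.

Alice: 0.101; Bob: 0.875

P('+'|H) = 0.885, P('+'|¬H) = 0.08.
Alice: numerator 0.885·0.01 = 0.0088500; evidence = 0.0088500+0.08·0.99 = 0.088050; posterior = 0.101.
Bob: numerator 0.885·0.387 = 0.34249; evidence = 0.34249+0.08·0.613 = 0.39153; posterior = 0.875.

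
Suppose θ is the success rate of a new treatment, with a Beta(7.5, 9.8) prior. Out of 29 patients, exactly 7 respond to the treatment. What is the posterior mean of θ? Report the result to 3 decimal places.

Posterior mean ≈ 0.313

Observing 7 successes and 22 failures updates Beta(7.5, 9.8) by adding the success and failure counts to the two shape parameters: α = 7.5+7 = 14.5, β = 9.8+22 = 31.8.
E[θ | data] = 14.5/(14.5+31.8) = 0.313.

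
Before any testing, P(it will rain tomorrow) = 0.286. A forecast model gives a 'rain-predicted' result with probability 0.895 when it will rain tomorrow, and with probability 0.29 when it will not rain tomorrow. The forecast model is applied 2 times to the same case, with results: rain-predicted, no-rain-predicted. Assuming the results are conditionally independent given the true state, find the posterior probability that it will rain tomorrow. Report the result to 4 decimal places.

Posterior P(H) ≈ 0.1546

With H the event that it will rain tomorrow, the joint likelihood of the observed sequence is P(data|H) = 0.895·0.105 = 0.093975 and P(data|¬H) = 0.29·0.71 = 0.20590.
Bayes: P(H|data) = 0.286·0.093975 / (0.286·0.093975 + 0.714·0.20590) = 0.026877/0.17389 = 0.1546.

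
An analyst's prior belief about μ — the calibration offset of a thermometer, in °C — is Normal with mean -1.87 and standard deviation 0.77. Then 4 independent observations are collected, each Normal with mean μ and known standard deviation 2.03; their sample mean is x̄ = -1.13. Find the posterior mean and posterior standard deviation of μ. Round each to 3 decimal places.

With known σ, the Normal prior is conjugate. Weight on the data is w = (n/σ²)/(n/σ² + 1/τ₀²) = 0.970662/(0.970662+1.68663) = 0.36528.
Posterior mean = w·x̄ + (1−w)·μ₀ = 0.36528·-1.13 + 0.63472·-1.87 = -1.600. Posterior variance = 1/(0.970662+1.68663) = 0.376324, so SD = 0.613.

Posterior mean ≈ -1.600; posterior SD ≈ 0.613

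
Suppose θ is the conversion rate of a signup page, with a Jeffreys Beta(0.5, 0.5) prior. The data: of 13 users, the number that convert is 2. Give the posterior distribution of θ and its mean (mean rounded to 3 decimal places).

Posterior: Beta(2.5, 11.5); mean ≈ 0.179

The binomial likelihood is conjugate to the Beta prior: with 2 successes and 11 failures, the posterior is Beta(0.5+2, 0.5+11) = Beta(2.5, 11.5).
E[θ | data] = 2.5/(2.5+11.5) = 0.179.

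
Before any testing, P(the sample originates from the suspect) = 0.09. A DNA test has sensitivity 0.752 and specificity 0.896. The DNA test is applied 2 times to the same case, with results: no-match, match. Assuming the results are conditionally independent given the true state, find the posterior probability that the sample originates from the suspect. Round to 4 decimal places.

With H the event that the sample originates from the suspect, the joint likelihood of the observed sequence is P(data|H) = 0.248·0.752 = 0.18650 and P(data|¬H) = 0.896·0.104 = 0.093184.
Bayes: P(H|data) = 0.09·0.18650 / (0.09·0.18650 + 0.91·0.093184) = 0.016785/0.10158 = 0.1652.

Posterior P(H) ≈ 0.1652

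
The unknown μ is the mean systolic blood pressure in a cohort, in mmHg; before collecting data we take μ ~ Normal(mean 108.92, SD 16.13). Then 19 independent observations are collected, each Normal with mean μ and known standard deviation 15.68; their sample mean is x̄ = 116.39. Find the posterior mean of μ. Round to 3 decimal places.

Posterior mean ≈ 116.036

With known σ, the Normal prior is conjugate. Weight on the data is w = (n/σ²)/(n/σ² + 1/τ₀²) = 0.0772790/(0.0772790+0.00384354) = 0.95262.
Posterior mean = w·x̄ + (1−w)·μ₀ = 0.95262·116.39 + 0.047379·108.92 = 116.036.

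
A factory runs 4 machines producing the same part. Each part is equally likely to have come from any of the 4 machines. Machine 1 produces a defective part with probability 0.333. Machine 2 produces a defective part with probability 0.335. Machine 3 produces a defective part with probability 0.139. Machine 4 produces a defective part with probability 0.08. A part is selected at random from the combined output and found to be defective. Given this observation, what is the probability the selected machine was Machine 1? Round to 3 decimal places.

Posterior probability ≈ 0.375

P(defective|M1) = 0.333; P(defective|M2) = 0.335; P(defective|M3) = 0.139; P(defective|M4) = 0.08.
Prior × likelihood for each source: 0.25·0.333=0.08325, 0.25·0.335=0.08375, 0.25·0.139=0.03475, 0.25·0.08=0.02000. Summing gives P(defective) = 0.22175.
P(Machine 1 | defective) = 0.08325 / 0.22175 = 0.375.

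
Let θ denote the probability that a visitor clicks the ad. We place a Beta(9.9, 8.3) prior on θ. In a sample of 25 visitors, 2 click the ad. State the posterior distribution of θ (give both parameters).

The binomial likelihood is conjugate to the Beta prior: with 2 successes and 23 failures, the posterior is Beta(9.9+2, 8.3+23) = Beta(11.9, 31.3).

Posterior: Beta(11.9, 31.3)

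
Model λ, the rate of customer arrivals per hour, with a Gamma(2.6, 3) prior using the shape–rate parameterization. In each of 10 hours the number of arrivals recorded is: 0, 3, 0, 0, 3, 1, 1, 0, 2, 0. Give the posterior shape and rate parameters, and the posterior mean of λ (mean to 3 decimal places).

Posterior: Gamma(shape=12.6, rate=13); mean ≈ 0.969

The Poisson likelihood adds the total count to the shape and the number of exposure periods to the rate. Here ∑xᵢ = 10 and n = 10, so shape 2.6→12.6 and rate 3→13.
Posterior mean = shape/rate = 12.6/13 = 0.969.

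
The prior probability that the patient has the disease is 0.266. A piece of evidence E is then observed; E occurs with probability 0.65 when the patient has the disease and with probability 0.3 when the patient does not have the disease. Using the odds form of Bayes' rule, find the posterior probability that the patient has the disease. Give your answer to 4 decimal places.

Posterior probability ≈ 0.4398

Prior odds = 0.266/(1−0.266) = 0.36240. In log-odds, ln(0.36240) = -1.0150.
Add log likelihood ratio: ln(2.1667) = 0.77319.
Posterior log-odds = -0.24182, so posterior odds = exp(-0.24182) = 0.78520. Converting, P(H|E) = 0.78520/1.7852 = 0.4398.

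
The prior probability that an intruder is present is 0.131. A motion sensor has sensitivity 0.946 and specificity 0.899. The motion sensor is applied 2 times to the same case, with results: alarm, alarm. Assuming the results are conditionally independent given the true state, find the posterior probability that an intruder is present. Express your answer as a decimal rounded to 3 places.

With H the event that an intruder is present, the joint likelihood of the observed sequence is P(data|H) = 0.946·0.946 = 0.89492 and P(data|¬H) = 0.101·0.101 = 0.010201.
Bayes: P(H|data) = 0.131·0.89492 / (0.131·0.89492 + 0.869·0.010201) = 0.11723/0.12610 = 0.9297.

Posterior P(H) ≈ 0.930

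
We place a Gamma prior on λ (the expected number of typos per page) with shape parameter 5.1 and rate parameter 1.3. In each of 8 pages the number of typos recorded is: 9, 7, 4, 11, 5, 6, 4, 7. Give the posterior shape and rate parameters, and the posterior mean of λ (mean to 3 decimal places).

Total count ∑xᵢ = 53 over n = 8 pages.
Gamma is conjugate to the Poisson likelihood: posterior is Gamma(shape = 5.1+53 = 58.1, rate = 1.3+8 = 9.3).
E[λ | data] = 58.1/9.3 = 6.247.

Posterior: Gamma(shape=58.1, rate=9.3); mean ≈ 6.247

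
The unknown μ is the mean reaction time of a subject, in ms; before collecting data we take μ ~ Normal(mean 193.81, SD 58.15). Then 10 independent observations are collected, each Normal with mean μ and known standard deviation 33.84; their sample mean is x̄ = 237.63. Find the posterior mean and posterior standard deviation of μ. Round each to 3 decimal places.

Posterior mean ≈ 236.195; posterior SD ≈ 10.524

With known σ, the Normal prior is conjugate. Weight on the data is w = (n/σ²)/(n/σ² + 1/τ₀²) = 0.00873251/(0.00873251+0.00029573) = 0.96724.
Posterior mean = w·x̄ + (1−w)·μ₀ = 0.96724·237.63 + 0.032756·193.81 = 236.195. Posterior variance = 1/(0.00873251+0.00029573) = 110.763, so SD = 10.524.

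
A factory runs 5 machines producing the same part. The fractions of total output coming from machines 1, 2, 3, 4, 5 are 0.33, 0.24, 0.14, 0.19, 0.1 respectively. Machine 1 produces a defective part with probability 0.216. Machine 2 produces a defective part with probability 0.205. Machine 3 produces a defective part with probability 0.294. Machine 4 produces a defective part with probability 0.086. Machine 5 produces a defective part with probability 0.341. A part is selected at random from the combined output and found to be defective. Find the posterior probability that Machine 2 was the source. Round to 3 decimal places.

P(defective|M1) = 0.216; P(defective|M2) = 0.205; P(defective|M3) = 0.294; P(defective|M4) = 0.086; P(defective|M5) = 0.341.
Prior × likelihood for each source: 0.33·0.216=0.07128, 0.24·0.205=0.04920, 0.14·0.294=0.04116, 0.19·0.086=0.01634, 0.1·0.341=0.03410. Summing gives P(defective) = 0.21208.
P(Machine 2 | defective) = 0.04920 / 0.21208 = 0.232.

Posterior probability ≈ 0.232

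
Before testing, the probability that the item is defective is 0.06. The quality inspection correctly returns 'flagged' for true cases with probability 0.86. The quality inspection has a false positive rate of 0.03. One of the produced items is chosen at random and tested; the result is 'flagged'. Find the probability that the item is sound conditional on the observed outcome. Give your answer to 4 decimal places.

Let H be the event that the item is defective. P(H) = 0.06, so P(¬H) = 0.94. With E the 'flagged' result, P(E|H) = 0.86 and P(E|¬H) = 0.03.
P(E) = 0.86·0.06 + 0.03·0.94 = 0.051600 + 0.028200 = 0.079800.
By Bayes' theorem, P(H|E) = 0.051600 / 0.079800 = 0.6466. Hence P(¬H|E) = 1 − 0.6466 = 0.3534.

P(¬H | E) ≈ 0.3534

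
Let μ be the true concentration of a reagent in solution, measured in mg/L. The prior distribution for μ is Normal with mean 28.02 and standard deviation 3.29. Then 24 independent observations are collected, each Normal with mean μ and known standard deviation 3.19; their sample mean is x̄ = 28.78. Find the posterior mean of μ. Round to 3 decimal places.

Posterior mean ≈ 28.751

With known σ, the Normal prior is conjugate. Weight on the data is w = (n/σ²)/(n/σ² + 1/τ₀²) = 2.35847/(2.35847+0.0923864) = 0.96230.
Posterior mean = w·x̄ + (1−w)·μ₀ = 0.96230·28.78 + 0.037696·28.02 = 28.751.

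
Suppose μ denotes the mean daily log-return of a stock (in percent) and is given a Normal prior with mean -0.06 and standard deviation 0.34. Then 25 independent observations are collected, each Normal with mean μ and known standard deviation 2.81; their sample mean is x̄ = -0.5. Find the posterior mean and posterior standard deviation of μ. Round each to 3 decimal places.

Prior precision 1/τ₀² = 1/0.34² = 8.65052; data precision n/σ² = 25/2.81² = 3.16612.
Posterior precision = 8.65052 + 3.16612 = 11.8166, giving posterior SD = 1/√11.8166 = 0.291.
Posterior mean = (8.65052·-0.06 + 3.16612·-0.5) / 11.8166 = -0.178.

Posterior mean ≈ -0.178; posterior SD ≈ 0.291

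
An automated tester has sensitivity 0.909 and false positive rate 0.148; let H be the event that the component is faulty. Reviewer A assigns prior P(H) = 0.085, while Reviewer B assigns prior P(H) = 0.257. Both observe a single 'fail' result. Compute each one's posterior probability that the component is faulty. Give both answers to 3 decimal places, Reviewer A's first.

Reviewer A: 0.363; Reviewer B: 0.680

P('+'|H) = 0.909, P('+'|¬H) = 0.148.
Reviewer A: numerator 0.909·0.085 = 0.077265; evidence = 0.077265+0.148·0.915 = 0.21269; posterior = 0.363.
Reviewer B: numerator 0.909·0.257 = 0.23361; evidence = 0.23361+0.148·0.743 = 0.34358; posterior = 0.680.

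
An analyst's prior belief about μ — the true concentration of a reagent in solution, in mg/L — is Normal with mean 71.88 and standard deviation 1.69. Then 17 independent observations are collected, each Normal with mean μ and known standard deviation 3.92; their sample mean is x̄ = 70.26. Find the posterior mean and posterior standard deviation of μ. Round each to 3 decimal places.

Posterior mean ≈ 70.649; posterior SD ≈ 0.829

With known σ, the Normal prior is conjugate. Weight on the data is w = (n/σ²)/(n/σ² + 1/τ₀²) = 1.10631/(1.10631+0.350128) = 0.75960.
Posterior mean = w·x̄ + (1−w)·μ₀ = 0.75960·70.26 + 0.24040·71.88 = 70.649. Posterior variance = 1/(1.10631+0.350128) = 0.686607, so SD = 0.829.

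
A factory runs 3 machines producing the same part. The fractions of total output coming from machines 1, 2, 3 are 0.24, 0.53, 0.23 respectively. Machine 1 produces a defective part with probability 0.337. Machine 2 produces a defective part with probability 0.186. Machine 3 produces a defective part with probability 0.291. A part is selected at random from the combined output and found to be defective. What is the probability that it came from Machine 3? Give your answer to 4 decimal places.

Posterior probability ≈ 0.2716

P(defective|M1) = 0.337; P(defective|M2) = 0.186; P(defective|M3) = 0.291.
Prior × likelihood for each source: 0.24·0.337=0.08088, 0.53·0.186=0.09858, 0.23·0.291=0.06693. Summing gives P(defective) = 0.24639.
P(Machine 3 | defective) = 0.06693 / 0.24639 = 0.2716.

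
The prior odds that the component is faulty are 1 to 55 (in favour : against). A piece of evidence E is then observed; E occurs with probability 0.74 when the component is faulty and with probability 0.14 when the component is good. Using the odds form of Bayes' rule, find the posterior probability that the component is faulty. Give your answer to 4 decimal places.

Posterior probability ≈ 0.0877

Prior odds = 1/55 = 0.018182.
Likelihood ratio for E = 0.74/0.14 = 5.2857.
Posterior odds = prior odds × LR = 0.096104.
Posterior probability = odds/(1+odds) = 0.096104/1.0961 = 0.0877.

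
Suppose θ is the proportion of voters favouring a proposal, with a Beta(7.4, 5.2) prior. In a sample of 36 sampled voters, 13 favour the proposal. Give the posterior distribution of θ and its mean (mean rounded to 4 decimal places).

Posterior: Beta(20.4, 28.2); mean ≈ 0.4198

Observing 13 successes and 23 failures updates Beta(7.4, 5.2) by adding the success and failure counts to the two shape parameters: α = 7.4+13 = 20.4, β = 5.2+23 = 28.2.
E[θ | data] = 20.4/(20.4+28.2) = 0.4198.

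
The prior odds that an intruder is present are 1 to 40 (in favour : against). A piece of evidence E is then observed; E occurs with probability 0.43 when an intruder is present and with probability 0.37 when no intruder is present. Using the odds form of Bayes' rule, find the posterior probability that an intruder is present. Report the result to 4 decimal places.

Posterior probability ≈ 0.0282

Prior odds = 1/40 = 0.025000. In log-odds, ln(0.025000) = -3.6889.
Add log likelihood ratio: ln(1.1622) = 0.15028.
Posterior log-odds = -3.5386, so posterior odds = exp(-3.5386) = 0.029054. Converting, P(H|E) = 0.029054/1.0291 = 0.0282.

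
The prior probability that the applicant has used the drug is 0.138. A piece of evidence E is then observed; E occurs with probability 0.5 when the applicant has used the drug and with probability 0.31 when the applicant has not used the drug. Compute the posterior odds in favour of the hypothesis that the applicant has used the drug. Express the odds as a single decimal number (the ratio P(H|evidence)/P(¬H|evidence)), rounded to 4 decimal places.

Posterior odds ≈ 0.2582

Prior odds = 0.138/(1−0.138) = 0.16009.
Likelihood ratio for E = 0.5/0.31 = 1.6129.
Posterior odds = prior odds × LR = 0.25821.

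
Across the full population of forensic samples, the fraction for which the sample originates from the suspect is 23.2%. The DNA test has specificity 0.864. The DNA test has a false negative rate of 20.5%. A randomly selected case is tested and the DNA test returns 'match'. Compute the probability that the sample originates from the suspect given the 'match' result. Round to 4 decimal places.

Write H for 'the sample originates from the suspect'. Prior odds H:¬H = 0.232/0.768 = 0.30208. For the 'match' outcome, the likelihood ratio is 0.795/0.136 = 5.8456.
Posterior odds = 0.30208 × 5.8456 = 1.7659, so P(H|E) = 1.7659/(1+1.7659) = 0.6384.

P(H | E) ≈ 0.6384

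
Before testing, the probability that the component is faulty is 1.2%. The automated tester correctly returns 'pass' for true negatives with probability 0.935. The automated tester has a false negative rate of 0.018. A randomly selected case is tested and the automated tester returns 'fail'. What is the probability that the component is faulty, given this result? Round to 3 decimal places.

Write H for 'the component is faulty'. Prior odds H:¬H = 0.012/0.988 = 0.012146. For the 'fail' outcome, the likelihood ratio is 0.982/0.065 = 15.108.
Posterior odds = 0.012146 × 15.108 = 0.18349, so P(H|E) = 0.18349/(1+0.18349) = 0.155.

P(H | E) ≈ 0.155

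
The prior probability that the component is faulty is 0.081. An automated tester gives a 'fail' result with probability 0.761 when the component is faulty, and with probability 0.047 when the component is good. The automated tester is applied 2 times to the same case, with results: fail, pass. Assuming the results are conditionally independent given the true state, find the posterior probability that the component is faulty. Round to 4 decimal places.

Posterior P(H) ≈ 0.2636

Let H be the event that the component is faulty; start with P(H) = 0.081. P('fail'|H) = 0.761, P('fail'|¬H) = 0.047.
Update on result 1 ('fail'): P(H) ← 0.761·0.0810 / (0.761·0.0810 + 0.047·0.9190) = 0.061641/0.10483 = 0.5880.
Update on result 2 ('pass'): P(H) ← 0.239·0.5880 / (0.239·0.5880 + 0.953·0.4120) = 0.14053/0.53318 = 0.2636.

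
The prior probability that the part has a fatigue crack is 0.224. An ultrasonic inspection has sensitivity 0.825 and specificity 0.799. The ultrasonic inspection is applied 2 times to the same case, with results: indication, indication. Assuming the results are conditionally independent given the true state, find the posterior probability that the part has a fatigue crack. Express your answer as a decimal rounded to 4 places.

Let H be the event that the part has a fatigue crack; start with P(H) = 0.224. P('indication'|H) = 0.825, P('indication'|¬H) = 0.201.
Update on result 1 ('indication'): P(H) ← 0.825·0.2240 / (0.825·0.2240 + 0.201·0.7760) = 0.18480/0.34078 = 0.5423.
Update on result 2 ('indication'): P(H) ← 0.825·0.5423 / (0.825·0.5423 + 0.201·0.4577) = 0.44739/0.53939 = 0.8294.

Posterior P(H) ≈ 0.8294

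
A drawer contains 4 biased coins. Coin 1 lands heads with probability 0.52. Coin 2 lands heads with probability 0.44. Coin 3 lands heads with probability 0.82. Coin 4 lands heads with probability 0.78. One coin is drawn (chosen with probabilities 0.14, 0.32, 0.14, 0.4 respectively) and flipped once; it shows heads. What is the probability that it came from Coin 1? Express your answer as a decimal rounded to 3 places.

P(heads|C1) = 0.52; P(heads|C2) = 0.44; P(heads|C3) = 0.82; P(heads|C4) = 0.78.
Prior × likelihood for each source: 0.14·0.52=0.07280, 0.32·0.44=0.1408, 0.14·0.82=0.1148, 0.4·0.78=0.3120. Summing gives P(heads) = 0.64040.
P(Coin 1 | heads) = 0.07280 / 0.64040 = 0.114.

Posterior probability ≈ 0.114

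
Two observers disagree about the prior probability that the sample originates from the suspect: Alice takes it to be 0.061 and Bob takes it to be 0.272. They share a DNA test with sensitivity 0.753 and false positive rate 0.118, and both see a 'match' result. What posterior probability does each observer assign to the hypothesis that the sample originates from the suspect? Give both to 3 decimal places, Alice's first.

P('+'|H) = 0.753, P('+'|¬H) = 0.118.
Alice: numerator 0.753·0.061 = 0.045933; evidence = 0.045933+0.118·0.939 = 0.15674; posterior = 0.293.
Bob: numerator 0.753·0.272 = 0.20482; evidence = 0.20482+0.118·0.728 = 0.29072; posterior = 0.705.

Alice: 0.293; Bob: 0.705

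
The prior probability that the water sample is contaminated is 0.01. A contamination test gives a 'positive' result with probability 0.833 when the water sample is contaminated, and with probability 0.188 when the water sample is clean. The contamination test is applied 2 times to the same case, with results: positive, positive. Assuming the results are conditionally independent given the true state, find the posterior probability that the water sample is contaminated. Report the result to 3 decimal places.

Posterior P(H) ≈ 0.165

Let H be the event that the water sample is contaminated; start with P(H) = 0.01. P('positive'|H) = 0.833, P('positive'|¬H) = 0.188.
Update on result 1 ('positive'): P(H) ← 0.833·0.0100 / (0.833·0.0100 + 0.188·0.9900) = 0.0083300/0.19445 = 0.0428.
Update on result 2 ('positive'): P(H) ← 0.833·0.0428 / (0.833·0.0428 + 0.188·0.9572) = 0.035685/0.21563 = 0.1655.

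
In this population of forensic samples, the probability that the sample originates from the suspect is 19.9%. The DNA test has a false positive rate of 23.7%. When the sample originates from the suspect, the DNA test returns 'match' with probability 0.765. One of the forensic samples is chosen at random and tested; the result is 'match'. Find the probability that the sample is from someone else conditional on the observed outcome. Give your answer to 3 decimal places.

Write H for 'the sample originates from the suspect'. Prior odds H:¬H = 0.199/0.801 = 0.24844. For the 'match' outcome, the likelihood ratio is 0.765/0.237 = 3.2278.
Posterior odds = 0.24844 × 3.2278 = 0.80192, so P(H|E) = 0.80192/(1+0.80192) = 0.445. Then P(¬H|E) = 1 − 0.445 = 0.555.

P(¬H | E) ≈ 0.555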